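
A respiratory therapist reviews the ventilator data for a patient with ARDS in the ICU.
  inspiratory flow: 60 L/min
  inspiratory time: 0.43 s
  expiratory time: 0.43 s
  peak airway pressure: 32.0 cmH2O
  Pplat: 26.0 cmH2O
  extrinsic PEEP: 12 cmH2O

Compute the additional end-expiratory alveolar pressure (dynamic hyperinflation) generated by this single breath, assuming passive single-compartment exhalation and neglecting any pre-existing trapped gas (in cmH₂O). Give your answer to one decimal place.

Flow: 60 L/min ÷ 60 = 1 L/s.
Vt = flow × Ti = 1 L/s × 0.43 s × 1000 mL/L = 430.0 mL.
R = (PIP − Pplat)/V̇ = (32.0 − 26.0) / 1 = 6.0/1 = 6.0 cmH2O·s/L.
C = Vt/(Pplat − PEEP) = 430.0 / (26.0 − 12) = 430.0/14.0 = 30.714 mL/cmH2O.
τ = R × C = 6.0 × 0.03071 L/cmH2O = 0.1843 s.
Fraction remaining = e^(−Te/τ) = e^(−0.43/0.1843) = 0.09699; trapped volume = 430.0 × 0.09699 = 41.706 mL.
Additional alveolar pressure from trapping ≈ V_trapped / C = 41.706 / 30.714 = 1.358 cmH2O.

1.4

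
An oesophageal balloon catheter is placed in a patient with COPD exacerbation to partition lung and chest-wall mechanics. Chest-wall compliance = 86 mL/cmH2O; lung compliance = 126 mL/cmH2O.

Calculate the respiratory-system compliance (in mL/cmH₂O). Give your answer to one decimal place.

Lung and chest wall are elastances in series: 1/Crs = 1/CL + 1/Ccw.
1/Crs = 1/126 + 1/86 = 0.01956.
Crs = 51.125 mL/cmH2O.

51.1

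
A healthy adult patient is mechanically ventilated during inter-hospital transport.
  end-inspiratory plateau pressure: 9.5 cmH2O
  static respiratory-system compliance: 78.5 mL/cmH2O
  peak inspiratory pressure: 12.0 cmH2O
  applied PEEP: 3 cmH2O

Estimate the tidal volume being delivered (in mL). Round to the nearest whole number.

510

Vt = Cstat × (Pplat − PEEP) = 78.5 × (9.5 − 3) = 78.5 × 6.5 = 510.25 mL.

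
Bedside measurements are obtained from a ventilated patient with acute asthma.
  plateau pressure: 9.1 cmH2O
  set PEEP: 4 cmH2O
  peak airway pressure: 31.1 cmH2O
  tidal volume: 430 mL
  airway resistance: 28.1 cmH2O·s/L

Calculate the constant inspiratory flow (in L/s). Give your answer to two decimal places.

flow = (PIP − Pplat) / Raw = 22.0 / 28.1 = 0.7829 L/s.

0.78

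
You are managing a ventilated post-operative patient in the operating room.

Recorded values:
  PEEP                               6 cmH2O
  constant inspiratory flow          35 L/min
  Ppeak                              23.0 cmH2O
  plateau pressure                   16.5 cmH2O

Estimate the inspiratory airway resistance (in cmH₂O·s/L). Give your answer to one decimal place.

Flow: 35 L/min ÷ 60 = 0.5833 L/s.
Raw = (PIP − Pplat) / flow = (23.0 − 16.5) / 0.5833 = 6.5 / 0.5833 = 11.143 cmH2O·s/L.

11.1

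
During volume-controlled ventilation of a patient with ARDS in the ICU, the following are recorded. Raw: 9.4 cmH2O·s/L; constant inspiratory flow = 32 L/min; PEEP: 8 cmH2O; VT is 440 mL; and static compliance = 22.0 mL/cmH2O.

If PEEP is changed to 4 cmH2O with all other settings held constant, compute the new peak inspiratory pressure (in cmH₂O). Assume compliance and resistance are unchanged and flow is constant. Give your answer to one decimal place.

Flow: 32 L/min ÷ 60 = 0.5333 L/s.
PIP = Vt/C + R·V̇ + PEEP (constant-flow equation of motion).
Only the baseline term changes: ΔPIP = ΔPEEP = 4 − 8 = -4.0 cmH2O.
Original PIP = 440/22.0 + 9.4×0.5333 + 8 = 33.013 cmH2O; new PIP = 33.013 + (-4.0) = 29.013 cmH2O.

29.0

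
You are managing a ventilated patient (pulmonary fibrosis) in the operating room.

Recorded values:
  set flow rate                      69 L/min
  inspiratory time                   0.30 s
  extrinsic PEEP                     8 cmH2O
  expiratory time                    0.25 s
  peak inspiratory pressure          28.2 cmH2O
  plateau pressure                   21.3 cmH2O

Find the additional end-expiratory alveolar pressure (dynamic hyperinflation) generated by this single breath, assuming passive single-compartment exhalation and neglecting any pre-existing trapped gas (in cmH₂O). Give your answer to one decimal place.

2.7

Flow: 69 L/min ÷ 60 = 1.15 L/s.
Vt = flow × Ti = 1.15 L/s × 0.30 s × 1000 mL/L = 345.0 mL.
R = (PIP − Pplat)/V̇ = (28.2 − 21.3) / 1.15 = 6.9/1.15 = 6.0 cmH2O·s/L.
C = Vt/(Pplat − PEEP) = 345.0 / (21.3 − 8) = 345.0/13.3 = 25.94 mL/cmH2O.
τ = R × C = 6.0 × 0.02594 L/cmH2O = 0.1556 s.
Fraction remaining = e^(−Te/τ) = e^(−0.25/0.1556) = 0.2006; trapped volume = 345.0 × 0.2006 = 69.207 mL.
Additional alveolar pressure from trapping ≈ V_trapped / C = 69.207 / 25.94 = 2.668 cmH2O.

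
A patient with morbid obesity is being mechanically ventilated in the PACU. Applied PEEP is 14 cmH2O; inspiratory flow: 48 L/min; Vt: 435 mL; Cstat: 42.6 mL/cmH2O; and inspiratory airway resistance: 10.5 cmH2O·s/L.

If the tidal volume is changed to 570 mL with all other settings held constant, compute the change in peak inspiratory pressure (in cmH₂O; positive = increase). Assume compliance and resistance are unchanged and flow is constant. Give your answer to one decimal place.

PIP = Vt/C + R·V̇ + PEEP (constant-flow equation of motion).
Only the elastic term changes: ΔPIP = ΔVt / C = (570 − 435) / 42.6 = 3.169 cmH2O.

3.2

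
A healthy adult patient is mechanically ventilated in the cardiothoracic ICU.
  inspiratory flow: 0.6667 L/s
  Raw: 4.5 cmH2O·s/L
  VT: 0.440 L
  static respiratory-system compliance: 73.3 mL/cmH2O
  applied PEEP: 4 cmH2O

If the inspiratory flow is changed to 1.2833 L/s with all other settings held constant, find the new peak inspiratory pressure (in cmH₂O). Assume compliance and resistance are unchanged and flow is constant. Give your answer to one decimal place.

15.8

PIP = Vt/C + R·V̇ + PEEP (constant-flow equation of motion).
Only the resistive term changes: ΔPIP = R × ΔV̇ = 4.5 × (1.2833 − 0.6667) = 4.5 × 0.6166 = 2.775 cmH2O.
Original PIP = 440/73.3 + 4.5×0.6667 + 4 = 13.003 cmH2O; new PIP = 13.003 + (2.775) = 15.778 cmH2O.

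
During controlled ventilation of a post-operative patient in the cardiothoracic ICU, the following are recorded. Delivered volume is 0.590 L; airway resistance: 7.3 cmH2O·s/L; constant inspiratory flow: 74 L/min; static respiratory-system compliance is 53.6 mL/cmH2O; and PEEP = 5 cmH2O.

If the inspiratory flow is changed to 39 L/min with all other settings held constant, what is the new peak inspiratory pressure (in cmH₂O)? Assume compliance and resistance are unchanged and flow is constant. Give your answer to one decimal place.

20.8

Flow: 74 L/min ÷ 60 = 1.2333 L/s.
New flow: 39 L/min ÷ 60 = 0.65 L/s.
PIP = Vt/C + R·V̇ + PEEP (constant-flow equation of motion).
Only the resistive term changes: ΔPIP = R × ΔV̇ = 7.3 × (0.65 − 1.2333) = 7.3 × -0.5833 = -4.258 cmH2O.
Original PIP = 590/53.6 + 7.3×1.2333 + 5 = 25.011 cmH2O; new PIP = 25.011 + (-4.258) = 20.753 cmH2O.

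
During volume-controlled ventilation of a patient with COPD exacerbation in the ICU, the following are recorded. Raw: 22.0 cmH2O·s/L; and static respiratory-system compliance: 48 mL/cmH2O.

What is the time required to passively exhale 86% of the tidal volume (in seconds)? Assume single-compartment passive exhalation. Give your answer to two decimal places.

2.08

τ = R × C = 22.0 × 48 mL/cmH2O = 22.0 × 0.048 L/cmH2O = 1.056 s.
Exhaled fraction f = 1 − e^(−t/τ) → t = −τ·ln(1 − f) = −1.056·ln(0.14) = 2.076 s.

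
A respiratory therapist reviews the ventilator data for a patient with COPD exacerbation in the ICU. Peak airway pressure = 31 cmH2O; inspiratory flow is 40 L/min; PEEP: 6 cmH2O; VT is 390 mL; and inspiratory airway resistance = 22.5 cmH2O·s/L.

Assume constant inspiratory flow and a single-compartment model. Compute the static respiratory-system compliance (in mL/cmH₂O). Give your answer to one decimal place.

39.0

Flow: 40 L/min ÷ 60 = 0.6667 L/s.
Equation of motion (constant flow): PIP = Vt/C + R·V̇ + PEEP.
Vt/C = PIP − R·V̇ − PEEP = 31 − 22.5×0.6667 − 6 = 31 − 15.001 − 6 = 9.999 cmH2O.
C = Vt / 9.999 = 390 / 9.999 = 39.004 mL/cmH2O.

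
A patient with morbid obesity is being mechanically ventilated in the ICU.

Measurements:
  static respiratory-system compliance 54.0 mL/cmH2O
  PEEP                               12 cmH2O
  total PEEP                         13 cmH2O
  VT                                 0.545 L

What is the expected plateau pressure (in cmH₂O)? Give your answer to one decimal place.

End-expiratory occlusion gives total PEEP = 13 cmH2O (intrinsic PEEP = 13 − 12 = 1). Use total PEEP for the elastic gradient.
Pplat = PEEPtotal + Vt / Cstat = 13 + 545 / 54.0 = 13 + 10.093 = 23.093 cmH2O.

23.1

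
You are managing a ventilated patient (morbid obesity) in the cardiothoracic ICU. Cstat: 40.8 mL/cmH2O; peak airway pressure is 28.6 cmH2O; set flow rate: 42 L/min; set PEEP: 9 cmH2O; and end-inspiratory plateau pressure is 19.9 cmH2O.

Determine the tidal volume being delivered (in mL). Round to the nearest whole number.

445

Vt = Cstat × (Pplat − PEEP) = 40.8 × (19.9 − 9) = 40.8 × 10.9 = 444.72 mL.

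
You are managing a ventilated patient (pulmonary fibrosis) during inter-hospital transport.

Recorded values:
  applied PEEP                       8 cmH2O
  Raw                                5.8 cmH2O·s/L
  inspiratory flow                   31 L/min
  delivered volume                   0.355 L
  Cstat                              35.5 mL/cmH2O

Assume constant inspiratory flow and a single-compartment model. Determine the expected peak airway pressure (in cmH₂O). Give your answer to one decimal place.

21.0

Flow: 31 L/min ÷ 60 = 0.5167 L/s.
Equation of motion (constant flow): PIP = Vt/C + R·V̇ + PEEP.
PIP = 355/35.5 + 5.8×0.5167 + 8 = 10.0 + 2.997 + 8 = 20.997 cmH2O.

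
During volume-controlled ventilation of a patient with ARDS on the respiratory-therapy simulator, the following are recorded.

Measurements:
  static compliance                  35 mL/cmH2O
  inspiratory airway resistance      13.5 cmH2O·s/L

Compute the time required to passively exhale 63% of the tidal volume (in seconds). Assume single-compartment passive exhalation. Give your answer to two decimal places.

τ = R × C = 13.5 × 35 mL/cmH2O = 13.5 × 0.035 L/cmH2O = 0.4725 s.
Exhaled fraction f = 1 − e^(−t/τ) → t = −τ·ln(1 − f) = −0.4725·ln(0.37) = 0.4698 s.

0.47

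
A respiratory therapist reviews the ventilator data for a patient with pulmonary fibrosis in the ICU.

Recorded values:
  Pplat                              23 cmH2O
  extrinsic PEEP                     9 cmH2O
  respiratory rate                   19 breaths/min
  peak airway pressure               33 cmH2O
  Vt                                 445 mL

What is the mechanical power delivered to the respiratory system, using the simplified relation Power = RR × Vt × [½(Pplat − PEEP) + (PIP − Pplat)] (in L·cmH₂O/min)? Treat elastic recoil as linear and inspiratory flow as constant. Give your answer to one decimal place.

143.7

Per-breath work = Vt × [½(Pplat−PEEP) + (PIP−Pplat)] = 0.445 × [0.5×14.0 + 10.0] = 0.445 × 17.0 = 7.565 L·cmH2O.
Power = 19 × 7.565 = 143.74 L·cmH2O/min.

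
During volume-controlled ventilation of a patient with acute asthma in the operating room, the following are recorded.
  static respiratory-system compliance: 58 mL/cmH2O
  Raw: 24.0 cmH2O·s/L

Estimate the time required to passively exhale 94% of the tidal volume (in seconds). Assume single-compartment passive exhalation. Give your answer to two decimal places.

3.92

τ = R × C = 24.0 × 58 mL/cmH2O = 24.0 × 0.058 L/cmH2O = 1.392 s.
Exhaled fraction f = 1 − e^(−t/τ) → t = −τ·ln(1 − f) = −1.392·ln(0.06) = 3.916 s.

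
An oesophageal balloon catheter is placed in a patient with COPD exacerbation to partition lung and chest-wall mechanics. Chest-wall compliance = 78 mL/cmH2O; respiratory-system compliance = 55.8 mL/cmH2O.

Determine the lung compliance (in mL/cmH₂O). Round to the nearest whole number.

1/CL = 1/Crs − 1/Ccw.
1/CL = 1/55.8 − 1/78 = 0.005101.
CL = 196.04 mL/cmH2O.

196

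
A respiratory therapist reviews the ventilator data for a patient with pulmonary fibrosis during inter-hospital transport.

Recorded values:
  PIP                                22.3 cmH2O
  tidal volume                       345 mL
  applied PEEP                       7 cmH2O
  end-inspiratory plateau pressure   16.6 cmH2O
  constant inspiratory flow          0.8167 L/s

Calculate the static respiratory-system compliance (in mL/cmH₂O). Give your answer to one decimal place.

Cstat = Vt / (Pplat − PEEP) = 345 / (16.6 − 7) = 345 / 9.6 = 35.938 mL/cmH2O.

35.9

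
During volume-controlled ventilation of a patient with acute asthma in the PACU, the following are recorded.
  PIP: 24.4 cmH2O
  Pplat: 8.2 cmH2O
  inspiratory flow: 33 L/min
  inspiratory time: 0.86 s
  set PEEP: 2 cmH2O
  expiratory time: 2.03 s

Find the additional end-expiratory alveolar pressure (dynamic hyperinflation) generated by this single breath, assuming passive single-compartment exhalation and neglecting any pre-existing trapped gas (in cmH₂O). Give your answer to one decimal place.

2.5

Flow: 33 L/min ÷ 60 = 0.55 L/s.
Vt = flow × Ti = 0.55 L/s × 0.86 s × 1000 mL/L = 473.0 mL.
R = (PIP − Pplat)/V̇ = (24.4 − 8.2) / 0.55 = 16.2/0.55 = 29.455 cmH2O·s/L.
C = Vt/(Pplat − PEEP) = 473.0 / (8.2 − 2) = 473.0/6.2 = 76.29 mL/cmH2O.
τ = R × C = 29.455 × 0.07629 L/cmH2O = 2.247 s.
Fraction remaining = e^(−Te/τ) = e^(−2.03/2.247) = 0.4052; trapped volume = 473.0 × 0.4052 = 191.66 mL.
Additional alveolar pressure from trapping ≈ V_trapped / C = 191.66 / 76.29 = 2.512 cmH2O.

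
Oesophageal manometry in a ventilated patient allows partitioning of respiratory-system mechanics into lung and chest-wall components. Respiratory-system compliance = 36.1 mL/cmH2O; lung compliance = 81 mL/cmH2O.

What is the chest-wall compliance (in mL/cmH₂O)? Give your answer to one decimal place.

1/Ccw = 1/Crs − 1/CL.
1/Ccw = 1/36.1 − 1/81 = 0.01536.
Ccw = 65.104 mL/cmH2O.

65.1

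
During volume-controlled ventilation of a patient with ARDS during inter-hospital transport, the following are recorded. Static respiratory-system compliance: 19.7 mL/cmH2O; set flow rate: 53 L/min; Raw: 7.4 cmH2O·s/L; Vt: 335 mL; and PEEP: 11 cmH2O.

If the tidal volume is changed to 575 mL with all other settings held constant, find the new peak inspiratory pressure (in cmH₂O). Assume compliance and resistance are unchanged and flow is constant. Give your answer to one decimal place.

Flow: 53 L/min ÷ 60 = 0.8833 L/s.
PIP = Vt/C + R·V̇ + PEEP (constant-flow equation of motion).
Only the elastic term changes: ΔPIP = ΔVt / C = (575 − 335) / 19.7 = 12.183 cmH2O.
Original PIP = 335/19.7 + 7.4×0.8833 + 11 = 34.541 cmH2O; new PIP = 34.541 + (12.183) = 46.724 cmH2O.

46.7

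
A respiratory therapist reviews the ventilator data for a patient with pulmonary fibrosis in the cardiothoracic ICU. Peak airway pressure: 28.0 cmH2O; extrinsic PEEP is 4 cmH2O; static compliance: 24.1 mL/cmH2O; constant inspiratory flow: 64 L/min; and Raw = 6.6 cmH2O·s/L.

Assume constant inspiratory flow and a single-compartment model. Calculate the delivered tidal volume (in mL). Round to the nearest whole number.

Flow: 64 L/min ÷ 60 = 1.0667 L/s.
Equation of motion (constant flow): PIP = Vt/C + R·V̇ + PEEP.
Vt/C = PIP − R·V̇ − PEEP = 28.0 − 7.04 − 4 = 16.96 cmH2O.
Vt = C × 16.96 = 24.1 × 16.96 = 408.74 mL.

409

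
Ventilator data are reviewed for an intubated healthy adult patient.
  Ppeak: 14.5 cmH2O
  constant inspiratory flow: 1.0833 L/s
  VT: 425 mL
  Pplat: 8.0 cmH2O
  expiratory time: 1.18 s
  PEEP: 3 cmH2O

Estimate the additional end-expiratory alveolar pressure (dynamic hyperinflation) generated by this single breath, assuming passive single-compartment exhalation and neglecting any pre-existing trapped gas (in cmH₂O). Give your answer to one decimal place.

0.5

R = (PIP − Pplat)/V̇ = (14.5 − 8.0) / 1.0833 = 6.5/1.0833 = 6.0 cmH2O·s/L.
C = Vt/(Pplat − PEEP) = 425.0 / (8.0 − 3) = 425.0/5.0 = 85.0 mL/cmH2O.
τ = R × C = 6.0 × 0.085 L/cmH2O = 0.51 s.
Fraction remaining = e^(−Te/τ) = e^(−1.18/0.51) = 0.09889; trapped volume = 425.0 × 0.09889 = 42.028 mL.
Additional alveolar pressure from trapping ≈ V_trapped / C = 42.028 / 85.0 = 0.4944 cmH2O.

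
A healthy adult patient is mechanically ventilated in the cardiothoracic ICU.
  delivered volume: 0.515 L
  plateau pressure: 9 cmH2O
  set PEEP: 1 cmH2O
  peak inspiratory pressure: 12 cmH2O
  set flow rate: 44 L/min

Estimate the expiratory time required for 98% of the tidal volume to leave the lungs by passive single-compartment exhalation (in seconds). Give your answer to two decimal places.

1.03

Flow: 44 L/min ÷ 60 = 0.7333 L/s.
R = (PIP − Pplat)/V̇ = (12 − 9) / 0.7333 = 3.0/0.7333 = 4.091 cmH2O·s/L.
C = Vt/(Pplat − PEEP) = 515.0 / (9 − 1) = 515.0/8.0 = 64.375 mL/cmH2O.
τ = R × C = 4.091 × 0.06438 L/cmH2O = 0.2634 s.
t = −τ·ln(1 − 0.98) = −0.2634·ln(0.02) = 1.03 s.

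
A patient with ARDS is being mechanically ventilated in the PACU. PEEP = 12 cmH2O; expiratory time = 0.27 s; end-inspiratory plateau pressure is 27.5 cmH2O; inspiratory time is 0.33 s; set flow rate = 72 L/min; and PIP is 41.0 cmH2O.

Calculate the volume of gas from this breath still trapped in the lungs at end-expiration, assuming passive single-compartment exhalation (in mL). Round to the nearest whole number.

155

Flow: 72 L/min ÷ 60 = 1.2 L/s.
Vt = flow × Ti = 1.2 L/s × 0.33 s × 1000 mL/L = 396.0 mL.
R = (PIP − Pplat)/V̇ = (41.0 − 27.5) / 1.2 = 13.5/1.2 = 11.25 cmH2O·s/L.
C = Vt/(Pplat − PEEP) = 396.0 / (27.5 − 12) = 396.0/15.5 = 25.548 mL/cmH2O.
τ = R × C = 11.25 × 0.02555 L/cmH2O = 0.2874 s.
Fraction remaining = e^(−Te/τ) = e^(−0.27/0.2874) = 0.3908.
Trapped volume = 396.0 × 0.3908 = 154.76 mL.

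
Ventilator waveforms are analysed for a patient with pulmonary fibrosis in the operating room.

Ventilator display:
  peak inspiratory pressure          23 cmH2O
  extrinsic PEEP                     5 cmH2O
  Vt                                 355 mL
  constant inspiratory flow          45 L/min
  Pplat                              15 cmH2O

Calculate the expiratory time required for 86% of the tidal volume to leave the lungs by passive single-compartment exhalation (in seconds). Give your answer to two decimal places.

0.74

Flow: 45 L/min ÷ 60 = 0.75 L/s.
R = (PIP − Pplat)/V̇ = (23 − 15) / 0.75 = 8.0/0.75 = 10.667 cmH2O·s/L.
C = Vt/(Pplat − PEEP) = 355.0 / (15 − 5) = 355.0/10.0 = 35.5 mL/cmH2O.
τ = R × C = 10.667 × 0.0355 L/cmH2O = 0.3787 s.
t = −τ·ln(1 − 0.86) = −0.3787·ln(0.14) = 0.7446 s.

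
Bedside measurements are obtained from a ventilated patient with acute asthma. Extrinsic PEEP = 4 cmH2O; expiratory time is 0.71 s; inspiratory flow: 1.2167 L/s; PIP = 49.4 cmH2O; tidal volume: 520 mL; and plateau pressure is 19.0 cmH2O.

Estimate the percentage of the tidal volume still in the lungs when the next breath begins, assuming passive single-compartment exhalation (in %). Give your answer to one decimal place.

R = (PIP − Pplat)/V̇ = (49.4 − 19.0) / 1.2167 = 30.4/1.2167 = 24.986 cmH2O·s/L.
C = Vt/(Pplat − PEEP) = 520.0 / (19.0 − 4) = 520.0/15.0 = 34.667 mL/cmH2O.
τ = R × C = 24.986 × 0.03467 L/cmH2O = 0.8663 s.
Fraction remaining at end-expiration = e^(−Te/τ) = e^(−0.71/0.8663) = 0.4406 → 44.06%.

44.1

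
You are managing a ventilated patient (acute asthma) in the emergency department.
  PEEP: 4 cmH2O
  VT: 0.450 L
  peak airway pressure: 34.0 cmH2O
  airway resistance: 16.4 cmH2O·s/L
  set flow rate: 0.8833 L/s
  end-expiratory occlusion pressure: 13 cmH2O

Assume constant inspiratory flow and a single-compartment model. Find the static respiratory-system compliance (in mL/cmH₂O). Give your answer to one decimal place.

Total PEEP = 13 cmH2O (set 4 + intrinsic 9); this is the baseline alveolar pressure.
Equation of motion (constant flow): PIP = Vt/C + R·V̇ + PEEP.
Vt/C = PIP − R·V̇ − PEEP = 34.0 − 16.4×0.8833 − 13 = 34.0 − 14.486 − 13 = 6.514 cmH2O.
C = Vt / 6.514 = 450 / 6.514 = 69.082 mL/cmH2O.

69.1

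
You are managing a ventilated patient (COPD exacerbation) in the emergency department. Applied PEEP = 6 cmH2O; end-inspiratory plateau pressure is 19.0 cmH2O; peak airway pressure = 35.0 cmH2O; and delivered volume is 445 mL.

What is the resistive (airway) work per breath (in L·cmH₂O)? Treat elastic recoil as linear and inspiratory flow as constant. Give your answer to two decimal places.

7.12

With constant inspiratory flow the resistive pressure is constant at PIP − Pplat = 35.0 − 19.0 = 16.0 cmH2O, so resistive work = 16.0 × 0.445 = 7.12 L·cmH2O.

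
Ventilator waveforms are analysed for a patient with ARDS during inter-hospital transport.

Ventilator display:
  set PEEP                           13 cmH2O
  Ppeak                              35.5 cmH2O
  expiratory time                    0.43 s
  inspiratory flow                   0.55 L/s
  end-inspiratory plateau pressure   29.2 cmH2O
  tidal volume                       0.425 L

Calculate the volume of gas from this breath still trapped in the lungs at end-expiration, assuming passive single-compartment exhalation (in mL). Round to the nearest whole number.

R = (PIP − Pplat)/V̇ = (35.5 − 29.2) / 0.55 = 6.3/0.55 = 11.455 cmH2O·s/L.
C = Vt/(Pplat − PEEP) = 425.0 / (29.2 − 13) = 425.0/16.2 = 26.235 mL/cmH2O.
τ = R × C = 11.455 × 0.02624 L/cmH2O = 0.3006 s.
Fraction remaining = e^(−Te/τ) = e^(−0.43/0.3006) = 0.2392.
Trapped volume = 425.0 × 0.2392 = 101.66 mL.

102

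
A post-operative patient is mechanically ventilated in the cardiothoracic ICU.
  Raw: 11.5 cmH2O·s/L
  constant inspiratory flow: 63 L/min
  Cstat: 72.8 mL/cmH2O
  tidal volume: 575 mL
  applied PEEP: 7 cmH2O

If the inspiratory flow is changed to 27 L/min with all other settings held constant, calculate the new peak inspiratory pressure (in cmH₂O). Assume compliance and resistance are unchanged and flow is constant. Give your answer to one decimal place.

Flow: 63 L/min ÷ 60 = 1.05 L/s.
New flow: 27 L/min ÷ 60 = 0.45 L/s.
PIP = Vt/C + R·V̇ + PEEP (constant-flow equation of motion).
Only the resistive term changes: ΔPIP = R × ΔV̇ = 11.5 × (0.45 − 1.05) = 11.5 × -0.6 = -6.9 cmH2O.
Original PIP = 575/72.8 + 11.5×1.05 + 7 = 26.973 cmH2O; new PIP = 26.973 + (-6.9) = 20.073 cmH2O.

20.1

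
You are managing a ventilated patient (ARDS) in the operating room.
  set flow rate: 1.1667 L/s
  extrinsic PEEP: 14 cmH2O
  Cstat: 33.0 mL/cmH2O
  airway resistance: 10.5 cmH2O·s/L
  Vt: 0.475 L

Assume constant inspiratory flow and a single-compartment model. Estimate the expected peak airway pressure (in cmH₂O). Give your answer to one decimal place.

Equation of motion (constant flow): PIP = Vt/C + R·V̇ + PEEP.
PIP = 475/33.0 + 10.5×1.1667 + 14 = 14.394 + 12.25 + 14 = 40.644 cmH2O.

40.6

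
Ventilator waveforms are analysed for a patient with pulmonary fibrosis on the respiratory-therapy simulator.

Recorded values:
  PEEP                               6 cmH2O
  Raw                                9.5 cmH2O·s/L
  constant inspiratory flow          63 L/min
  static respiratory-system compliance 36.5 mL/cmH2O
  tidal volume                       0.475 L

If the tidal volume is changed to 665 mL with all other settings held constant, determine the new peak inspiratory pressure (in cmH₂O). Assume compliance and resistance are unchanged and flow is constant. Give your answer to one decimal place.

Flow: 63 L/min ÷ 60 = 1.05 L/s.
PIP = Vt/C + R·V̇ + PEEP (constant-flow equation of motion).
Only the elastic term changes: ΔPIP = ΔVt / C = (665 − 475) / 36.5 = 5.205 cmH2O.
Original PIP = 475/36.5 + 9.5×1.05 + 6 = 28.989 cmH2O; new PIP = 28.989 + (5.205) = 34.194 cmH2O.

34.2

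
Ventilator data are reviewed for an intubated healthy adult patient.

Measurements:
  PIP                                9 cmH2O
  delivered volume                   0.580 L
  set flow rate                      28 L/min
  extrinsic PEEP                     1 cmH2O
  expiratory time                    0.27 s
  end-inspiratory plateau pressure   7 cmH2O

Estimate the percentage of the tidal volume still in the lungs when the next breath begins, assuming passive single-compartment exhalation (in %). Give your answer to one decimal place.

Flow: 28 L/min ÷ 60 = 0.4667 L/s.
R = (PIP − Pplat)/V̇ = (9 − 7) / 0.4667 = 2.0/0.4667 = 4.285 cmH2O·s/L.
C = Vt/(Pplat − PEEP) = 580.0 / (7 − 1) = 580.0/6.0 = 96.667 mL/cmH2O.
τ = R × C = 4.285 × 0.09667 L/cmH2O = 0.4142 s.
Fraction remaining at end-expiration = e^(−Te/τ) = e^(−0.27/0.4142) = 0.5211 → 52.11%.

52.1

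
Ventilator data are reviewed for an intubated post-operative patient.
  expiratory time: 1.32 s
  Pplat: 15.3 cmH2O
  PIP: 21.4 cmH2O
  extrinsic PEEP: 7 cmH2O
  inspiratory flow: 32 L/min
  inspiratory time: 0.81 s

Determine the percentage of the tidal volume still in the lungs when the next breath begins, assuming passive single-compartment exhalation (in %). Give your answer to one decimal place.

10.9

Flow: 32 L/min ÷ 60 = 0.5333 L/s.
Vt = flow × Ti = 0.5333 L/s × 0.81 s × 1000 mL/L = 431.97 mL.
R = (PIP − Pplat)/V̇ = (21.4 − 15.3) / 0.5333 = 6.1/0.5333 = 11.438 cmH2O·s/L.
C = Vt/(Pplat − PEEP) = 431.97 / (15.3 − 7) = 431.97/8.3 = 52.045 mL/cmH2O.
τ = R × C = 11.438 × 0.05205 L/cmH2O = 0.5953 s.
Fraction remaining at end-expiration = e^(−Te/τ) = e^(−1.32/0.5953) = 0.1089 → 10.89%.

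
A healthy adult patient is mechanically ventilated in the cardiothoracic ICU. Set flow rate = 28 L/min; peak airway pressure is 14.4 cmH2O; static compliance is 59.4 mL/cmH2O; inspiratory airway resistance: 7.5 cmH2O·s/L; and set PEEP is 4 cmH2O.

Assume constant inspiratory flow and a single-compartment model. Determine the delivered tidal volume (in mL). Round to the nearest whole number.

410

Flow: 28 L/min ÷ 60 = 0.4667 L/s.
Equation of motion (constant flow): PIP = Vt/C + R·V̇ + PEEP.
Vt/C = PIP − R·V̇ − PEEP = 14.4 − 3.5 − 4 = 6.9 cmH2O.
Vt = C × 6.9 = 59.4 × 6.9 = 409.86 mL.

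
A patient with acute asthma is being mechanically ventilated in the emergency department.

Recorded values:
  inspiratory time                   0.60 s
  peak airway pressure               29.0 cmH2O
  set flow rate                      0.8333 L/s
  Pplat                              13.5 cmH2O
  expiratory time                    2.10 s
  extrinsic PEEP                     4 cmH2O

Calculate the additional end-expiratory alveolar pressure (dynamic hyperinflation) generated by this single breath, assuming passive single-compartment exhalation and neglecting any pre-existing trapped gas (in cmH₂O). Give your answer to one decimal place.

1.1

Vt = flow × Ti = 0.8333 L/s × 0.60 s × 1000 mL/L = 499.98 mL.
R = (PIP − Pplat)/V̇ = (29.0 − 13.5) / 0.8333 = 15.5/0.8333 = 18.601 cmH2O·s/L.
C = Vt/(Pplat − PEEP) = 499.98 / (13.5 − 4) = 499.98/9.5 = 52.629 mL/cmH2O.
τ = R × C = 18.601 × 0.05263 L/cmH2O = 0.979 s.
Fraction remaining = e^(−Te/τ) = e^(−2.10/0.979) = 0.1171; trapped volume = 499.98 × 0.1171 = 58.548 mL.
Additional alveolar pressure from trapping ≈ V_trapped / C = 58.548 / 52.629 = 1.112 cmH2O.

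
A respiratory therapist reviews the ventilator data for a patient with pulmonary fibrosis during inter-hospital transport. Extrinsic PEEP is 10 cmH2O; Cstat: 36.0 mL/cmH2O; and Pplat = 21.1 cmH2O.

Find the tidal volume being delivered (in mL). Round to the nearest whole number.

400

Vt = Cstat × (Pplat − PEEP) = 36.0 × (21.1 − 10) = 36.0 × 11.1 = 399.6 mL.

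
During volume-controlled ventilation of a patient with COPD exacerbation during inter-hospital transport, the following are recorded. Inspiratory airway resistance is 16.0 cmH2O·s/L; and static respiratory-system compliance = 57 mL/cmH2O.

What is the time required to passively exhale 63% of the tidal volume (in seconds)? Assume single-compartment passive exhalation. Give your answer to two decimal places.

τ = R × C = 16.0 × 57 mL/cmH2O = 16.0 × 0.057 L/cmH2O = 0.912 s.
Exhaled fraction f = 1 − e^(−t/τ) → t = −τ·ln(1 − f) = −0.912·ln(0.37) = 0.9068 s.

0.91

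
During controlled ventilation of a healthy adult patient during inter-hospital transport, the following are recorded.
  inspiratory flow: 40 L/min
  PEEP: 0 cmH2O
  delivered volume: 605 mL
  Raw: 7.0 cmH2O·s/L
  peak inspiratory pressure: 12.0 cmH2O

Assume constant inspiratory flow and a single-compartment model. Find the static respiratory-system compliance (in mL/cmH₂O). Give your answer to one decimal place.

82.5

Flow: 40 L/min ÷ 60 = 0.6667 L/s.
Equation of motion (constant flow): PIP = Vt/C + R·V̇ + PEEP.
Vt/C = PIP − R·V̇ − PEEP = 12.0 − 7.0×0.6667 − 0 = 12.0 − 4.667 − 0 = 7.333 cmH2O.
C = Vt / 7.333 = 605 / 7.333 = 82.504 mL/cmH2O.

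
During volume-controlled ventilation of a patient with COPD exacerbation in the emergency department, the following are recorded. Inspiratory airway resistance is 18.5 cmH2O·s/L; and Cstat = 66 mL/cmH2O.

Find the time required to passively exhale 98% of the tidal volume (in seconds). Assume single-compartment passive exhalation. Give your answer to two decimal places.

4.78

τ = R × C = 18.5 × 66 mL/cmH2O = 18.5 × 0.066 L/cmH2O = 1.221 s.
Exhaled fraction f = 1 − e^(−t/τ) → t = −τ·ln(1 − f) = −1.221·ln(0.02) = 4.777 s.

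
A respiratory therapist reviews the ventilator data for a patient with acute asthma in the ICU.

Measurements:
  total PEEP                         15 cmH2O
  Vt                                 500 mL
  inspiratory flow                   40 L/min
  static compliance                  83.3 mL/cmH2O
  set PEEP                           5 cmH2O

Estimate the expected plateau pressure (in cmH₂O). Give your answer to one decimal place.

End-expiratory occlusion gives total PEEP = 15 cmH2O (intrinsic PEEP = 15 − 5 = 10). Use total PEEP for the elastic gradient.
Pplat = PEEPtotal + Vt / Cstat = 15 + 500 / 83.3 = 15 + 6.002 = 21.002 cmH2O.

21.0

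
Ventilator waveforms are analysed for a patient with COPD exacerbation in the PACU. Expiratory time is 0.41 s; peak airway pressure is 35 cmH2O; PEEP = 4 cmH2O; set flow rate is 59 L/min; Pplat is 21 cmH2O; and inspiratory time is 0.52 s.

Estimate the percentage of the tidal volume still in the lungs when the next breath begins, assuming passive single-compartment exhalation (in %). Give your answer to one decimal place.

Flow: 59 L/min ÷ 60 = 0.9833 L/s.
Vt = flow × Ti = 0.9833 L/s × 0.52 s × 1000 mL/L = 511.32 mL.
R = (PIP − Pplat)/V̇ = (35 − 21) / 0.9833 = 14.0/0.9833 = 14.238 cmH2O·s/L.
C = Vt/(Pplat − PEEP) = 511.32 / (21 − 4) = 511.32/17.0 = 30.078 mL/cmH2O.
τ = R × C = 14.238 × 0.03008 L/cmH2O = 0.4283 s.
Fraction remaining at end-expiration = e^(−Te/τ) = e^(−0.41/0.4283) = 0.3839 → 38.39%.

38.4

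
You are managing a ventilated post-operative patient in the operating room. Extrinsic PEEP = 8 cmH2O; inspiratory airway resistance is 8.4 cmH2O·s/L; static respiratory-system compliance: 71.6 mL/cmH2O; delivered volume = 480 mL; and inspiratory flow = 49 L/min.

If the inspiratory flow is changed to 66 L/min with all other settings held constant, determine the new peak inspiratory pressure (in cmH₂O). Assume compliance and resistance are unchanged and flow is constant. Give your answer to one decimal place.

Flow: 49 L/min ÷ 60 = 0.8167 L/s.
New flow: 66 L/min ÷ 60 = 1.1 L/s.
PIP = Vt/C + R·V̇ + PEEP (constant-flow equation of motion).
Only the resistive term changes: ΔPIP = R × ΔV̇ = 8.4 × (1.1 − 0.8167) = 8.4 × 0.2833 = 2.38 cmH2O.
Original PIP = 480/71.6 + 8.4×0.8167 + 8 = 21.564 cmH2O; new PIP = 21.564 + (2.38) = 23.944 cmH2O.

23.9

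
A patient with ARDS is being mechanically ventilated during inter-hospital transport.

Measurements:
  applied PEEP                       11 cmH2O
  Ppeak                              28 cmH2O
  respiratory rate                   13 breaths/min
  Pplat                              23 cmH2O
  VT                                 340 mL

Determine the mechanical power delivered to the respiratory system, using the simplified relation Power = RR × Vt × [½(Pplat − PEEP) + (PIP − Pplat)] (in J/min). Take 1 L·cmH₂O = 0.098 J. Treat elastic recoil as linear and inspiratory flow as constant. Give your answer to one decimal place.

4.8

Per-breath work = Vt × [½(Pplat−PEEP) + (PIP−Pplat)] = 0.340 × [0.5×12.0 + 5.0] = 0.340 × 11.0 = 3.74 L·cmH2O.
Power = 13 × 3.74 = 48.62 L·cmH2O/min.
× 0.098 J/(L·cmH2O) → 4.765 J/min.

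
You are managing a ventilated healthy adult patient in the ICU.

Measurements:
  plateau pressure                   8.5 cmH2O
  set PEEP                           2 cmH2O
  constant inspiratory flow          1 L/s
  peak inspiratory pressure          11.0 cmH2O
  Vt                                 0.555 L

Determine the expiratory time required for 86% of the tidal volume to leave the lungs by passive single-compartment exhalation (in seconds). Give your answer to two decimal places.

0.42

R = (PIP − Pplat)/V̇ = (11.0 − 8.5) / 1 = 2.5/1 = 2.5 cmH2O·s/L.
C = Vt/(Pplat − PEEP) = 555.0 / (8.5 − 2) = 555.0/6.5 = 85.385 mL/cmH2O.
τ = R × C = 2.5 × 0.08539 L/cmH2O = 0.2135 s.
t = −τ·ln(1 − 0.86) = −0.2135·ln(0.14) = 0.4198 s.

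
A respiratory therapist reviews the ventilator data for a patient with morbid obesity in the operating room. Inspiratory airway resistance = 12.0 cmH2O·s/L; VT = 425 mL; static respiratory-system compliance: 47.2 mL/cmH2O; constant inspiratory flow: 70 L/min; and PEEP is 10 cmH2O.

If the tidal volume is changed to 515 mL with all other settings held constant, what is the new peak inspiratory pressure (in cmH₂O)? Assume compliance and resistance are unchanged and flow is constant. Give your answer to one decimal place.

34.9

Flow: 70 L/min ÷ 60 = 1.1667 L/s.
PIP = Vt/C + R·V̇ + PEEP (constant-flow equation of motion).
Only the elastic term changes: ΔPIP = ΔVt / C = (515 − 425) / 47.2 = 1.907 cmH2O.
Original PIP = 425/47.2 + 12.0×1.1667 + 10 = 33.005 cmH2O; new PIP = 33.005 + (1.907) = 34.912 cmH2O.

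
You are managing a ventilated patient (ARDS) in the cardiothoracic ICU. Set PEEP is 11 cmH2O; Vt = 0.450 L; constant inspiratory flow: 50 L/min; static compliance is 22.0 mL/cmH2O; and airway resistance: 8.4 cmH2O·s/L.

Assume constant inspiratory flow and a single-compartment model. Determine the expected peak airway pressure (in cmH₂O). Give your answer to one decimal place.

Flow: 50 L/min ÷ 60 = 0.8333 L/s.
Equation of motion (constant flow): PIP = Vt/C + R·V̇ + PEEP.
PIP = 450/22.0 + 8.4×0.8333 + 11 = 20.455 + 7.0 + 11 = 38.455 cmH2O.

38.5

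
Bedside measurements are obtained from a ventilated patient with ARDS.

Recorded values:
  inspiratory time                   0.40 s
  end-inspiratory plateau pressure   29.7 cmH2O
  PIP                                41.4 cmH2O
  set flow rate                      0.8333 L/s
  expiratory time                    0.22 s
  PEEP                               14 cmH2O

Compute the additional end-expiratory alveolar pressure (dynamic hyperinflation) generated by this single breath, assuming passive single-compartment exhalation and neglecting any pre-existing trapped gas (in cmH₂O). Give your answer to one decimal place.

7.5

Vt = flow × Ti = 0.8333 L/s × 0.40 s × 1000 mL/L = 333.32 mL.
R = (PIP − Pplat)/V̇ = (41.4 − 29.7) / 0.8333 = 11.7/0.8333 = 14.041 cmH2O·s/L.
C = Vt/(Pplat − PEEP) = 333.32 / (29.7 − 14) = 333.32/15.7 = 21.231 mL/cmH2O.
τ = R × C = 14.041 × 0.02123 L/cmH2O = 0.2981 s.
Fraction remaining = e^(−Te/τ) = e^(−0.22/0.2981) = 0.4781; trapped volume = 333.32 × 0.4781 = 159.36 mL.
Additional alveolar pressure from trapping ≈ V_trapped / C = 159.36 / 21.231 = 7.506 cmH2O.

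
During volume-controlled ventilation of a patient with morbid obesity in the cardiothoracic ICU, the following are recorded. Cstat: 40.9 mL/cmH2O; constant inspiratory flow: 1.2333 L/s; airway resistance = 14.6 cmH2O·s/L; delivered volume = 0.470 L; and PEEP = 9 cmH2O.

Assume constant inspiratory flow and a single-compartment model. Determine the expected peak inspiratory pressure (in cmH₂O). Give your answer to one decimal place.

38.5

Equation of motion (constant flow): PIP = Vt/C + R·V̇ + PEEP.
PIP = 470/40.9 + 14.6×1.2333 + 9 = 11.491 + 18.006 + 9 = 38.497 cmH2O.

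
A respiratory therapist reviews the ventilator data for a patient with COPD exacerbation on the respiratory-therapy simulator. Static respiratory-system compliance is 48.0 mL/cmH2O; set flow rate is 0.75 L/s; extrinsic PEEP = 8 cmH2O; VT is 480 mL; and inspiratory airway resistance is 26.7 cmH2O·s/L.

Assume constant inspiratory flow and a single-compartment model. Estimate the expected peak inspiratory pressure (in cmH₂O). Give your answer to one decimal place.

Equation of motion (constant flow): PIP = Vt/C + R·V̇ + PEEP.
PIP = 480/48.0 + 26.7×0.75 + 8 = 10.0 + 20.025 + 8 = 38.025 cmH2O.

38.0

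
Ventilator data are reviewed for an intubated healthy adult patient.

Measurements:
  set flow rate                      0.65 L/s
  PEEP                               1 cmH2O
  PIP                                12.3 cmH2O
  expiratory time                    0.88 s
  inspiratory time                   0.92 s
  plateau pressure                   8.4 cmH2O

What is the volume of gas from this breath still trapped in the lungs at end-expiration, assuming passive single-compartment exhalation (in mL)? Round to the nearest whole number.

97

Vt = flow × Ti = 0.65 L/s × 0.92 s × 1000 mL/L = 598.0 mL.
R = (PIP − Pplat)/V̇ = (12.3 − 8.4) / 0.65 = 3.9/0.65 = 6.0 cmH2O·s/L.
C = Vt/(Pplat − PEEP) = 598.0 / (8.4 − 1) = 598.0/7.4 = 80.811 mL/cmH2O.
τ = R × C = 6.0 × 0.08081 L/cmH2O = 0.4849 s.
Fraction remaining = e^(−Te/τ) = e^(−0.88/0.4849) = 0.1629.
Trapped volume = 598.0 × 0.1629 = 97.414 mL.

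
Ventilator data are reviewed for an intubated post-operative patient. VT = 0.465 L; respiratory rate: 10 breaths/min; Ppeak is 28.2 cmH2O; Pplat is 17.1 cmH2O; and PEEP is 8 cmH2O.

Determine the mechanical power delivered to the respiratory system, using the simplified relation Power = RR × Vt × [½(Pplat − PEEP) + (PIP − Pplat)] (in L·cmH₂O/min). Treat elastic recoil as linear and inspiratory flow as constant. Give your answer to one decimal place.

Per-breath work = Vt × [½(Pplat−PEEP) + (PIP−Pplat)] = 0.465 × [0.5×9.1 + 11.1] = 0.465 × 15.65 = 7.277 L·cmH2O.
Power = 10 × 7.277 = 72.77 L·cmH2O/min.

72.8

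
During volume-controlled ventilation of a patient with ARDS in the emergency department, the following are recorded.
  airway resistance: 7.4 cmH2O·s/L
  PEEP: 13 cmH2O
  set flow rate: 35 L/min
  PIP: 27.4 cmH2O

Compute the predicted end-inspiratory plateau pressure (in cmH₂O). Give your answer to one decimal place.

23.1

Flow: 35 L/min ÷ 60 = 0.5833 L/s.
Pplat = PIP − Raw × flow = 27.4 − 7.4 × 0.5833 = 27.4 − 4.316 = 23.084 cmH2O.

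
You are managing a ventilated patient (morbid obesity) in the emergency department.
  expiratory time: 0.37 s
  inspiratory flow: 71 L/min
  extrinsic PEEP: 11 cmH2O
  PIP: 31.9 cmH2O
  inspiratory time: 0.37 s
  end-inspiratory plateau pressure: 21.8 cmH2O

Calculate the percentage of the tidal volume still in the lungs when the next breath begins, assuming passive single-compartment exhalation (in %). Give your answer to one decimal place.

Flow: 71 L/min ÷ 60 = 1.1833 L/s.
Vt = flow × Ti = 1.1833 L/s × 0.37 s × 1000 mL/L = 437.82 mL.
R = (PIP − Pplat)/V̇ = (31.9 − 21.8) / 1.1833 = 10.1/1.1833 = 8.535 cmH2O·s/L.
C = Vt/(Pplat − PEEP) = 437.82 / (21.8 − 11) = 437.82/10.8 = 40.539 mL/cmH2O.
τ = R × C = 8.535 × 0.04054 L/cmH2O = 0.346 s.
Fraction remaining at end-expiration = e^(−Te/τ) = e^(−0.37/0.346) = 0.3432 → 34.32%.

34.3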